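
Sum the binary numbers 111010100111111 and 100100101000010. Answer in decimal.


111010100111111 + 100100101000010 = 1011111010000001 = 48769

48769


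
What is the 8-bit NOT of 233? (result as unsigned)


~0b11101001 = 0b10110 = 22 (8-bit unsigned)

22


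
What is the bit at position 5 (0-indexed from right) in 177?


0b10110001, position 5 = 1

1


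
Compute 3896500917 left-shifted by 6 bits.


0b11101000001111111110001010110101 << 6 = 0b11101000001111111110001010110101000000 = 249376058688

249376058688


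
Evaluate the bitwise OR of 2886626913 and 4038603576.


0b10101100000011100110111001100001 | 0b11110000101110000011001100111000 = 0b11111100101111100111111101111001 = 4240342905

4240342905


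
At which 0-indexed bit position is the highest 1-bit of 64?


0b1000000. Highest set bit at position 6

6


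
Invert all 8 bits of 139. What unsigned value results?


139 ^ 255 = 116

116


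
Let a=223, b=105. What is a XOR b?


223 ^ 105 = 182

182


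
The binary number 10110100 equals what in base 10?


10110100 in decimal = 180

180


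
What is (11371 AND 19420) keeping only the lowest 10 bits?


Step 1: 11371 & 19420 = 2120
Step 2: 2120 & 1023 = 72

72


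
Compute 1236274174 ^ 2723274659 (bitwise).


0b1001001101100000000101111111110 ^ 0b10100010010100011101111110100011 = 0b11101011111000011101010001011101 = 3957445725

3957445725


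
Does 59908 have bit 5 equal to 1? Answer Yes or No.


0b1110101000000100, bit 5 = 0. No

No


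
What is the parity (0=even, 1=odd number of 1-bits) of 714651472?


0b101010100110001011011101010000 has 14 ones => parity 0

0


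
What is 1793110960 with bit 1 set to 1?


1793110960 | (1 << 1) = 1793110960 | 2 = 1793110962

1793110962


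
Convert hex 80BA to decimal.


80BA hex = 32954 decimal

32954


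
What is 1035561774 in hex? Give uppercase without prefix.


1035561774 = 3DB96B2E hex

3DB96B2E


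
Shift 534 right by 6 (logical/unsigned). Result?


0b1000010110 >> 6 = 0b1000 = 8

8


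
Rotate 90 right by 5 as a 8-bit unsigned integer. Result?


Rotate 0b1011010 right by 5 (8-bit) = 0b11010010 = 210

210


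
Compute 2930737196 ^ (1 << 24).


2930737196 ^ (1 << 24) = 2930737196 ^ 16777216 = 2947514412

2947514412


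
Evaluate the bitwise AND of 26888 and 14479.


0b110100100001000 & 0b11100010001111 = 0b10100000001000 = 10248

10248


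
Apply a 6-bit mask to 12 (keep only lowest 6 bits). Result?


12 & 63 = 12

12


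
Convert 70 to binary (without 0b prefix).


70 = 1000110 in binary

1000110


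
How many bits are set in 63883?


0b1111100110001011 has 10 set bits

10


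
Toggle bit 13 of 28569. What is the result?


28569 ^ (1 << 13) = 28569 ^ 8192 = 20377

20377


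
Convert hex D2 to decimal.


D2 hex = 210 decimal

210


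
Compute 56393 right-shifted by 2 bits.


0b1101110001001001 >> 2 = 0b11011100010010 = 14098

14098


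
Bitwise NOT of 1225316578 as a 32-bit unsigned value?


~0b1001001000010001101100011100010 = 0b10110110111101110010011100011101 = 3069650717 (32-bit unsigned)

3069650717


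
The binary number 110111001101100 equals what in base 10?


110111001101100 in decimal = 28268

28268


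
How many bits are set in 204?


0b11001100 has 4 set bits

4


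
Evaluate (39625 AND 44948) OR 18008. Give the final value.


Step 1: 39625 & 44948 = 35456
Step 2: 35456 | 18008 = 52952

52952


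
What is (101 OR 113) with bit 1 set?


Step 1: 101 | 113 = 117
Step 2: 117 | (1 << 1) = 117 | 2 = 119

119


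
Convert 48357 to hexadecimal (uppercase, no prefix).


48357 = BCE5 hex

BCE5


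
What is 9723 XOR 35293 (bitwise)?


0b10010111111011 ^ 0b1000100111011101 = 0b1010110000100110 = 44070

44070


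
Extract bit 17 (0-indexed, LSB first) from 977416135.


0b111010010000100010111111000111, position 17 = 1

1


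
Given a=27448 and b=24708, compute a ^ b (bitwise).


27448 ^ 24708 = 3004

3004


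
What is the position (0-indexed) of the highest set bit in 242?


0b11110010. Highest set bit at position 7

7


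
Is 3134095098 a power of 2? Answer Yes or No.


0b10111010110011100111111011111010. Multiple bits set => No

No


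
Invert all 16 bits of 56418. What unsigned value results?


56418 ^ 65535 = 9117

9117


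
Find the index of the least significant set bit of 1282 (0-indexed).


0b10100000010. Lowest set bit at position 1

1


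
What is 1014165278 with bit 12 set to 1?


1014165278 | (1 << 12) = 1014165278 | 4096 = 1014169374

1014169374


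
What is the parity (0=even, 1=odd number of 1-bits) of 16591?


0b100000011001111 has 7 ones => parity 1

1


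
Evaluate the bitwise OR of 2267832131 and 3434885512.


0b10000111001011000101111101000011 | 0b11001100101111000011000110001000 = 0b11001111101111000111111111001011 = 3485237195

3485237195


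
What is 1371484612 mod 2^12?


1371484612 & 4095 = 452

452


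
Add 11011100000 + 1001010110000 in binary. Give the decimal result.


11011100000 + 1001010110000 = 1100110010000 = 6544

6544


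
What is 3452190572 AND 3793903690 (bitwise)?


0b11001101110001000011111101101100 & 0b11100010001000100110000001001010 = 0b11000000000000000010000001001000 = 3221233736

3221233736


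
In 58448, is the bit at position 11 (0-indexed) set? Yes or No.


0b1110010001010000, bit 11 = 0. No

No


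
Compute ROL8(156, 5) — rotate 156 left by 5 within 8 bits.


Rotate 0b10011100 left by 5 (8-bit) = 0b10010011 = 147

147


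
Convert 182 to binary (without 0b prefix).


182 = 10110110 in binary

10110110


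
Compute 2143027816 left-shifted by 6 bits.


0b1111111101111000000001001101000 << 6 = 0b1111111101111000000001001101000000000 = 137153780224

137153780224


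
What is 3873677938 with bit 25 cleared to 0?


3873677938 & ~(1 << 25) = 3840123506

3840123506


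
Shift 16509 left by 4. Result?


0b100000001111101 << 4 = 0b1000000011111010000 = 264144

264144


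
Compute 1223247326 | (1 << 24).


1223247326 | (1 << 24) = 1223247326 | 16777216 = 1240024542

1240024542


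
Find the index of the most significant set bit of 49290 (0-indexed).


0b1100000010001010. Highest set bit at position 15

15


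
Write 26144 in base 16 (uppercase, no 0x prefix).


26144 = 6620 hex

6620


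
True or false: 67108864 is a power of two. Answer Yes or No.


0b100000000000000000000000000. Only one bit set => Yes

Yes


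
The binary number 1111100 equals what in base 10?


1111100 in decimal = 124

124


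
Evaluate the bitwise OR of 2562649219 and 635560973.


0b10011000101111101110110010000011 | 0b100101111000011110010000001101 = 0b10111101111111111110110010001111 = 3187666063

3187666063


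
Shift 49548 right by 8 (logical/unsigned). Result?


0b1100000110001100 >> 8 = 0b11000001 = 193

193


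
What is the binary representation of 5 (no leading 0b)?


5 = 101 in binary

101


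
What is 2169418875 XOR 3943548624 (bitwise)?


0b10000001010011101011010001111011 ^ 0b11101011000011011100011011010000 = 0b1101010010000110111001010101011 = 1782805163

1782805163


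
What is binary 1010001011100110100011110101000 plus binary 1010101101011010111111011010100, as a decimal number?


1010001011100110100011110101000 + 1010101101011010111111011010100 = 10100111001000001100011001111100 = 2803943036

2803943036


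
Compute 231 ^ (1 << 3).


231 ^ (1 << 3) = 231 ^ 8 = 239

239


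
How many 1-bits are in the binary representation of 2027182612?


0b1111000110101000101101000010100 has 14 set bits

14


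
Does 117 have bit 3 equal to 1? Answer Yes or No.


0b1110101, bit 3 = 0. No

No


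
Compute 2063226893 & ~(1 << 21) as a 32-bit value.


2063226893 & ~(1 << 21) = 2061129741

2061129741


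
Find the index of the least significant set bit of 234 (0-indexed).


0b11101010. Lowest set bit at position 1

1


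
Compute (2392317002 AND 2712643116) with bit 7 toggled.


Step 1: 2392317002 & 2712643116 = 2156364808
Step 2: 2156364808 ^ (1 << 7) = 2156364808 ^ 128 = 2156364936

2156364936


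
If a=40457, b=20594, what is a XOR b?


40457 ^ 20594 = 52859

52859


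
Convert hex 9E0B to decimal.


9E0B hex = 40459 decimal

40459


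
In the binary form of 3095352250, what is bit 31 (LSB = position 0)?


0b10111000011111110101001110111010, position 31 = 1

1


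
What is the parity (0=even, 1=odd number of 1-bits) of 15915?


0b11111000101011 has 9 ones => parity 1

1


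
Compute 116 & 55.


0b1110100 & 0b110111 = 0b110100 = 52

52


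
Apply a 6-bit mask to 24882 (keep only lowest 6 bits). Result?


24882 & 63 = 50

50


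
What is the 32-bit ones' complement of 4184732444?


4184732444 ^ 4294967295 = 110234851

110234851


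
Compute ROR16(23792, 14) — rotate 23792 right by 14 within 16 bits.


Rotate 0b101110011110000 right by 14 (16-bit) = 0b111001111000001 = 29633

29633


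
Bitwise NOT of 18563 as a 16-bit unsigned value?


~0b100100010000011 = 0b1011011101111100 = 46972 (16-bit unsigned)

46972


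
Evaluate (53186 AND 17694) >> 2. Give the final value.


Step 1: 53186 & 17694 = 17666
Step 2: 17666 >> 2 = 4416

4416


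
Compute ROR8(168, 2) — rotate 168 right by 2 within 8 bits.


Rotate 0b10101000 right by 2 (8-bit) = 0b101010 = 42

42


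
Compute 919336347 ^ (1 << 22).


919336347 ^ (1 << 22) = 919336347 ^ 4194304 = 915142043

915142043


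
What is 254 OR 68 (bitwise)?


0b11111110 | 0b1000100 = 0b11111110 = 254

254


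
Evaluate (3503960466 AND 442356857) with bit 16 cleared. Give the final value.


Step 1: 3503960466 & 442356857 = 274206736
Step 2: 274206736 & ~(1 << 16) = 274206736

274206736


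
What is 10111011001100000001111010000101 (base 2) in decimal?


10111011001100000001111010000101 in decimal = 3140492933

3140492933


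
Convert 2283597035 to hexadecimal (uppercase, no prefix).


2283597035 = 881CECEB hex

881CECEB


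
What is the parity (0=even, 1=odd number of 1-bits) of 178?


0b10110010 has 4 ones => parity 0

0


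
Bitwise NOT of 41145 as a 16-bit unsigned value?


~0b1010000010111001 = 0b101111101000110 = 24390 (16-bit unsigned)

24390


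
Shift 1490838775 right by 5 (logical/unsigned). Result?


0b1011000110111000110010011110111 >> 5 = 0b10110001101110001100100111 = 46588711

46588711


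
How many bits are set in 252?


0b11111100 has 6 set bits

6


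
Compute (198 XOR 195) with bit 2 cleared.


Step 1: 198 ^ 195 = 5
Step 2: 5 & ~(1 << 2) = 1

1


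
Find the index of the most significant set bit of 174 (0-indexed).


0b10101110. Highest set bit at position 7

7


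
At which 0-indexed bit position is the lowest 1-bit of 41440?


0b1010000111100000. Lowest set bit at position 5

5


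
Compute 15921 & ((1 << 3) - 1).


15921 & 7 = 1

1


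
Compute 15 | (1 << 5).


15 | (1 << 5) = 15 | 32 = 47

47


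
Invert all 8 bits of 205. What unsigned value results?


205 ^ 255 = 50

50


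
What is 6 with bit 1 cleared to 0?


6 & ~(1 << 1) = 4

4


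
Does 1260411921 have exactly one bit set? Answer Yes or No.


0b1001011001000000101110000010001. Multiple bits set => No

No


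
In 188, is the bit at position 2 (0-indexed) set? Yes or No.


0b10111100, bit 2 = 1. Yes

Yes


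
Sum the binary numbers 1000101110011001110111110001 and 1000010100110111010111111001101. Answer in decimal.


1000101110011001110111110001 + 1000010100110111010111111001101 = 1001011010101010100110110111110 = 1263881662

1263881662


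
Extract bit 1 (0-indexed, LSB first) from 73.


0b1001001, position 1 = 0

0


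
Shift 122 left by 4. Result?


0b1111010 << 4 = 0b11110100000 = 1952

1952


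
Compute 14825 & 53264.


0b11100111101001 & 0b1101000000010000 = 0b1000000000000 = 4096

4096


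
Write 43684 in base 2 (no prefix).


43684 = 1010101010100100 in binary

1010101010100100


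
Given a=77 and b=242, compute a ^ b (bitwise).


77 ^ 242 = 191

191


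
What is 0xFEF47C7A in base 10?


FEF47C7A hex = 4277435514 decimal

4277435514


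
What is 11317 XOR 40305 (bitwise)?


0b10110000110101 ^ 0b1001110101110001 = 0b1011000101000100 = 45380

45380


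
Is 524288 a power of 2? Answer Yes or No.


0b10000000000000000000. Only one bit set => Yes

Yes


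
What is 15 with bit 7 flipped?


15 ^ (1 << 7) = 15 ^ 128 = 143

143


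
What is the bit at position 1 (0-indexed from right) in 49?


0b110001, position 1 = 0

0


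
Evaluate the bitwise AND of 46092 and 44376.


0b1011010000001100 & 0b1010110101011000 = 0b1010010000001000 = 41992

41992


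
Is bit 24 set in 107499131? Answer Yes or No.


0b110011010000100111001111011, bit 24 = 0. No

No


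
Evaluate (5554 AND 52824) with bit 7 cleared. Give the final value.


Step 1: 5554 & 52824 = 1040
Step 2: 1040 & ~(1 << 7) = 1040

1040


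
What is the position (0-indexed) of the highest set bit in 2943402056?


0b10101111011100001100000001001000. Highest set bit at position 31

31


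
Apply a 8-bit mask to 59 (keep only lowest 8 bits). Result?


59 & 255 = 59

59


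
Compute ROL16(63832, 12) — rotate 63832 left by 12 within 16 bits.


Rotate 0b1111100101011000 left by 12 (16-bit) = 0b1000111110010101 = 36757

36757


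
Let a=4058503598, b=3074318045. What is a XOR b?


4058503598 ^ 3074318045 = 1188661107

1188661107


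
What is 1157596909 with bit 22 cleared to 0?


1157596909 & ~(1 << 22) = 1153402605

1153402605


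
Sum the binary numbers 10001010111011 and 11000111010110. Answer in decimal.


10001010111011 + 11000111010110 = 101010010010001 = 21649

21649


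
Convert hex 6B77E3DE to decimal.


6B77E3DE hex = 1803019230 decimal

1803019230


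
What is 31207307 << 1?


0b1110111000010111110001011 << 1 = 0b11101110000101111100010110 = 62414614

62414614


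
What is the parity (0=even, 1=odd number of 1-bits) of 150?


0b10010110 has 4 ones => parity 0

0


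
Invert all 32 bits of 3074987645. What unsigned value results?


3074987645 ^ 4294967295 = 1219979650

1219979650


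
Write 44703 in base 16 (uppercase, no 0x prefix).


44703 = AE9F hex

AE9F


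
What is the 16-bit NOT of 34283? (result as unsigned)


~0b1000010111101011 = 0b111101000010100 = 31252 (16-bit unsigned)

31252


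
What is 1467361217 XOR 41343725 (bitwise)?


0b1010111011101100010011111000001 ^ 0b10011101101101101011101101 = 0b1010101000000001111110100101100 = 1426128172

1426128172


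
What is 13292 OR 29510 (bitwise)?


0b11001111101100 | 0b111001101000110 = 0b111001111101110 = 29678

29678


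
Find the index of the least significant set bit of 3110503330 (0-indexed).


0b10111001011001101000001110100010. Lowest set bit at position 1

1


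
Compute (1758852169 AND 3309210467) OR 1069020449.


Step 1: 1758852169 & 3309210467 = 1075085377
Step 2: 1075085377 | 1069020449 = 2142762337

2142762337


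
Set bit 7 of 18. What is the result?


18 | (1 << 7) = 18 | 128 = 146

146


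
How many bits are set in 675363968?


0b101000010000010011110010000000 has 9 set bits

9


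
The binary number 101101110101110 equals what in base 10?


101101110101110 in decimal = 23470

23470


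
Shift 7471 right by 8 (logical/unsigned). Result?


0b1110100101111 >> 8 = 0b11101 = 29

29


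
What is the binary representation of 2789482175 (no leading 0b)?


2789482175 = 10100110010001000001111010111111 in binary

10100110010001000001111010111111


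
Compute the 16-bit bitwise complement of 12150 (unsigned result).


~0b10111101110110 = 0b1101000010001001 = 53385 (16-bit unsigned)

53385


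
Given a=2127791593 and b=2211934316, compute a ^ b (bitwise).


2127791593 ^ 2211934316 = 4244960645

4244960645


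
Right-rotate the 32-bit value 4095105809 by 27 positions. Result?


Rotate 0b11110100000101100101101100010001 right by 27 (32-bit) = 0b10000010110010110110001000111110 = 2194367038

2194367038


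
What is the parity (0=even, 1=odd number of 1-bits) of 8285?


0b10000001011101 has 6 ones => parity 0

0


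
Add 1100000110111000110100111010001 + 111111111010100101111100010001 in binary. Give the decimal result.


1100000110111000110100111010001 + 111111111010100101111100010001 = 10100000110001101100100011100010 = 2697382114

2697382114


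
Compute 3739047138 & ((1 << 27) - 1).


3739047138 & 134217727 = 115168482

115168482


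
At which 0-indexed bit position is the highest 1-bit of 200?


0b11001000. Highest set bit at position 7

7


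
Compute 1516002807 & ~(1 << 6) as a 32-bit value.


1516002807 & ~(1 << 6) = 1516002743

1516002743


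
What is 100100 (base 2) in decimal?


100100 in decimal = 36

36


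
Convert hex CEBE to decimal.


CEBE hex = 52926 decimal

52926


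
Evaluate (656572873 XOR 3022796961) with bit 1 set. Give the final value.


Step 1: 656572873 ^ 3022796961 = 2467215720
Step 2: 2467215720 | (1 << 1) = 2467215720 | 2 = 2467215722

2467215722


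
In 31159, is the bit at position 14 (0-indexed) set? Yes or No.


0b111100110110111, bit 14 = 1. Yes

Yes


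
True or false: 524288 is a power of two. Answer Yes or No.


0b10000000000000000000. Only one bit set => Yes

Yes


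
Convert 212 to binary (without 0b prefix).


212 = 11010100 in binary

11010100


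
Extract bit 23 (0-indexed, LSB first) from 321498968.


0b10011001010011010111101011000, position 23 = 0

0


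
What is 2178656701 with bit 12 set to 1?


2178656701 | (1 << 12) = 2178656701 | 4096 = 2178660797

2178660797


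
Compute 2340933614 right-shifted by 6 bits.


0b10001011100001111100111111101110 >> 6 = 0b10001011100001111100111111 = 36577087

36577087


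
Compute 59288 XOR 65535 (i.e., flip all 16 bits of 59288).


59288 ^ 65535 = 6247

6247


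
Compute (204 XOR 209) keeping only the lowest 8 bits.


Step 1: 204 ^ 209 = 29
Step 2: 29 & 255 = 29

29


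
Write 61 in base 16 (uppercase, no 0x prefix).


61 = 3D hex

3D


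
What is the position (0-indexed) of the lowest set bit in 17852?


0b100010110111100. Lowest set bit at position 2

2


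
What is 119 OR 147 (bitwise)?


0b1110111 | 0b10010011 = 0b11110111 = 247

247


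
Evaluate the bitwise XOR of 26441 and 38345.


0b110011101001001 ^ 0b1001010111001001 = 0b1111001010000000 = 62080

62080


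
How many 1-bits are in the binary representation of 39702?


0b1001101100010110 has 8 set bits

8


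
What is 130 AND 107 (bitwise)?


0b10000010 & 0b1101011 = 0b10 = 2

2


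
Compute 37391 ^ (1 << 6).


37391 ^ (1 << 6) = 37391 ^ 64 = 37455

37455


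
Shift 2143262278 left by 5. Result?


0b1111111101111111001011001000110 << 5 = 0b111111110111111100101100100011000000 = 68584392896

68584392896


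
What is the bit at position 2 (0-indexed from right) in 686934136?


0b101000111100011100100001111000, position 2 = 0

0


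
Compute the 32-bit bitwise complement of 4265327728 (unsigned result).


~0b11111110001110111011110001110000 = 0b1110001000100001110001111 = 29639567 (32-bit unsigned)

29639567


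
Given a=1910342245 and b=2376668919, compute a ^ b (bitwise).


1910342245 ^ 2376668919 = 4235498642

4235498642


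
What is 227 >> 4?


0b11100011 >> 4 = 0b1110 = 14

14


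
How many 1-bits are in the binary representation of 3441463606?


0b11001101001000001001000100110110 has 13 set bits

13


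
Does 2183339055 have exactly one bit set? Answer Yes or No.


0b10000010001000110001110000101111. Multiple bits set => No

No


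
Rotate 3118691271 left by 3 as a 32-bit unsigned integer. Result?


Rotate 0b10111001111000110111001111000111 left by 3 (32-bit) = 0b11001111000110111001111000111101 = 3474693693

3474693693


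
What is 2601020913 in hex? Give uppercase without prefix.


2601020913 = 9B086DF1 hex

9B086DF1


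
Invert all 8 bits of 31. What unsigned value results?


31 ^ 255 = 224

224


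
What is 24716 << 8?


0b110000010001100 << 8 = 0b11000001000110000000000 = 6327296

6327296


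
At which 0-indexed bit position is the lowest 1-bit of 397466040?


0b10111101100001101100110111000. Lowest set bit at position 3

3


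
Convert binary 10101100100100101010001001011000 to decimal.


10101100100100101010001001011000 in decimal = 2895290968

2895290968


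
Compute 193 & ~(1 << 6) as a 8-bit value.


193 & ~(1 << 6) = 129

129


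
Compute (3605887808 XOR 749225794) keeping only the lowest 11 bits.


Step 1: 3605887808 ^ 749225794 = 4198841346
Step 2: 4198841346 & 2047 = 1026

1026


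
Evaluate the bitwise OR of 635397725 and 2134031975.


0b100101110111110110011001011101 | 0b1111111001100101011111001100111 = 0b1111111111111111111111001111111 = 2147483263

2147483263


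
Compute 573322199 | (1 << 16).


573322199 | (1 << 16) = 573322199 | 65536 = 573387735

573387735


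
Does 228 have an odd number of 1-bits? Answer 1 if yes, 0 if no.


0b11100100 has 4 ones => parity 0

0


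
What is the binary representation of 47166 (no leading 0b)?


47166 = 1011100000111110 in binary

1011100000111110


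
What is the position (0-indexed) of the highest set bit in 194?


0b11000010. Highest set bit at position 7

7


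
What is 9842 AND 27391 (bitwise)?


0b10011001110010 & 0b110101011111111 = 0b10001001110010 = 8818

8818


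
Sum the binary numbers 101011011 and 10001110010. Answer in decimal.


101011011 + 10001110010 = 10111001101 = 1485

1485


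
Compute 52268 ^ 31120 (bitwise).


0b1100110000101100 ^ 0b111100110010000 = 0b1011010110111100 = 46524

46524


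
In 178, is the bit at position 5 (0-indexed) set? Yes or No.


0b10110010, bit 5 = 1. Yes

Yes


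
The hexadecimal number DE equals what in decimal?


DE hex = 222 decimal

222


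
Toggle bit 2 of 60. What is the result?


60 ^ (1 << 2) = 60 ^ 4 = 56

56


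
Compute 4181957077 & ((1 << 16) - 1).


4181957077 & 65535 = 39381

39381


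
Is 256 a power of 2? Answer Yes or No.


0b100000000. Only one bit set => Yes

Yes


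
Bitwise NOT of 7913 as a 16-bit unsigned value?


~0b1111011101001 = 0b1110000100010110 = 57622 (16-bit unsigned)

57622


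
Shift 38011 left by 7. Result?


0b1001010001111011 << 7 = 0b10010100011110110000000 = 4865408

4865408


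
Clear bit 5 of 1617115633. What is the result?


1617115633 & ~(1 << 5) = 1617115601

1617115601


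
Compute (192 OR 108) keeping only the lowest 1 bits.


Step 1: 192 | 108 = 236
Step 2: 236 & 1 = 0

0


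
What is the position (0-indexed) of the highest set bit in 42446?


0b1010010111001110. Highest set bit at position 15

15


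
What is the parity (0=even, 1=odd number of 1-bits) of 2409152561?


0b10001111100110001100000000110001 has 13 ones => parity 1

1


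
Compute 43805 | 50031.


0b1010101100011101 | 0b1100001101101111 = 0b1110101101111111 = 60287

60287


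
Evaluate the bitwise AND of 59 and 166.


0b111011 & 0b10100110 = 0b100010 = 34

34


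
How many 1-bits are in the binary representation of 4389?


0b1000100100101 has 5 set bits

5


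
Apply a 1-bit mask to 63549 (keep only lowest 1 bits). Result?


63549 & 1 = 1

1


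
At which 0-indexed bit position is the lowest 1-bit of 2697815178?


0b10100000110011010110010010001010. Lowest set bit at position 1

1


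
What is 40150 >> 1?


0b1001110011010110 >> 1 = 0b100111001101011 = 20075

20075


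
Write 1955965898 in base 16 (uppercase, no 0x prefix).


1955965898 = 7495ABCA hex

7495ABCA


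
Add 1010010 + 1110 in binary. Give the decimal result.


1010010 + 1110 = 1100000 = 96

96


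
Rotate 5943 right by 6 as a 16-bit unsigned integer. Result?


Rotate 0b1011100110111 right by 6 (16-bit) = 0b1101110001011100 = 56412

56412


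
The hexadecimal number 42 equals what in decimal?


42 hex = 66 decimal

66


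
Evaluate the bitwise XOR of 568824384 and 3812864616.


0b100001111001111001001001000000 ^ 0b11100011010000111011001001101000 = 0b11000010101001000010000000101000 = 3265536040

3265536040


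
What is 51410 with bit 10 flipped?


51410 ^ (1 << 10) = 51410 ^ 1024 = 52434

52434


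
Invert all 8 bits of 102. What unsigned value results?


102 ^ 255 = 153

153


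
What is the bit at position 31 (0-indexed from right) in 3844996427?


0b11100101001011011111110101001011, position 31 = 1

1


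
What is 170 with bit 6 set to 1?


170 | (1 << 6) = 170 | 64 = 234

234


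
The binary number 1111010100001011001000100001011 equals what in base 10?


1111010100001011001000100001011 in decimal = 2055573771

2055573771


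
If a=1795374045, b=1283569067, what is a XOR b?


1795374045 ^ 1283569067 = 662867574

662867574


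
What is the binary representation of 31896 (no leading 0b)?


31896 = 111110010011000 in binary

111110010011000


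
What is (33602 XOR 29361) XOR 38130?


Step 1: 33602 ^ 29361 = 61939
Step 2: 61939 ^ 38130 = 25857

25857


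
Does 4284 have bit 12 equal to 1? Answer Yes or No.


0b1000010111100, bit 12 = 1. Yes

Yes


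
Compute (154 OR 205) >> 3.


Step 1: 154 | 205 = 223
Step 2: 223 >> 3 = 27

27


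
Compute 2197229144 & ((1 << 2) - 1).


2197229144 & 3 = 0

0


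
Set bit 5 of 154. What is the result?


154 | (1 << 5) = 154 | 32 = 186

186


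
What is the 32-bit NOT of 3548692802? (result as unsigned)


~0b11010011100001001100000101000010 = 0b101100011110110011111010111101 = 746274493 (32-bit unsigned)

746274493


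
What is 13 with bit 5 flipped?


13 ^ (1 << 5) = 13 ^ 32 = 45

45


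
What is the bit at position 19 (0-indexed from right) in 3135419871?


0b10111010111000101011010111011111, position 19 = 0

0


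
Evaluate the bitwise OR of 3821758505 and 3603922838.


0b11100011110010110110100000101001 | 0b11010110110011110111111110010110 = 0b11110111110011110111111110111111 = 4157571007

4157571007


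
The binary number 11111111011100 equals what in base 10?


11111111011100 in decimal = 16348

16348


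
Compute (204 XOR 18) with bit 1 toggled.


Step 1: 204 ^ 18 = 222
Step 2: 222 ^ (1 << 1) = 222 ^ 2 = 220

220


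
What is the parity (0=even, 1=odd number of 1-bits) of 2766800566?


0b10100100111010100000011010110110 has 15 ones => parity 1

1


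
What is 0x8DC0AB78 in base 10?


8DC0AB78 hex = 2378214264 decimal

2378214264


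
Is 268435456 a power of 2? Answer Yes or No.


0b10000000000000000000000000000. Only one bit set => Yes

Yes


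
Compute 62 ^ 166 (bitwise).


0b111110 ^ 0b10100110 = 0b10011000 = 152

152


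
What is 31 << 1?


0b11111 << 1 = 0b111110 = 62

62


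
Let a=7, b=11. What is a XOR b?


7 ^ 11 = 12

12


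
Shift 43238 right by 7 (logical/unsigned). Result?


0b1010100011100110 >> 7 = 0b101010001 = 337

337


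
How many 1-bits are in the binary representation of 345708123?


0b10100100110110001011001011011 has 15 set bits

15


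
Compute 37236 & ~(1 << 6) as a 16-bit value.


37236 & ~(1 << 6) = 37172

37172


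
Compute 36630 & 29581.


0b1000111100010110 & 0b111001110001101 = 0b1100000100 = 772

772


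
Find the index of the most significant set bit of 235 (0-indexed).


0b11101011. Highest set bit at position 7

7


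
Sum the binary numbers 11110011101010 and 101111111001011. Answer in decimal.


11110011101010 + 101111111001011 = 1001110010110101 = 40117

40117


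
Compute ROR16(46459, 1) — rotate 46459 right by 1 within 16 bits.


Rotate 0b1011010101111011 right by 1 (16-bit) = 0b1101101010111101 = 55997

55997


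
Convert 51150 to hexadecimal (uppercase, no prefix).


51150 = C7CE hex

C7CE


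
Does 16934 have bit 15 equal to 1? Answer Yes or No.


0b100001000100110, bit 15 = 0. No

No


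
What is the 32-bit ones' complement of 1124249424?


1124249424 ^ 4294967295 = 3170717871

3170717871


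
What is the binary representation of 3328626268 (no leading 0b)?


3328626268 = 11000110011001101100111001011100 in binary

11000110011001101100111001011100


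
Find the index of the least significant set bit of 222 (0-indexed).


0b11011110. Lowest set bit at position 1

1


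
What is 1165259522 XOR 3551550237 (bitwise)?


0b1000101011101000111001100000010 ^ 0b11010011101100000101101100011101 = 0b10010110110001000010100000011111 = 2529437727

2529437727


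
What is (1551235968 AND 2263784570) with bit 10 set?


Step 1: 1551235968 & 2263784570 = 73701376
Step 2: 73701376 | (1 << 10) = 73701376 | 1024 = 73702400

73702400


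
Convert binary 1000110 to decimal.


1000110 in decimal = 70

70


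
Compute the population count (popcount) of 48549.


0b1011110110100101 has 10 set bits

10


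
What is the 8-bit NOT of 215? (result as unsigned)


~0b11010111 = 0b101000 = 40 (8-bit unsigned)

40


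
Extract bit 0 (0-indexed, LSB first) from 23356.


0b101101100111100, position 0 = 0

0


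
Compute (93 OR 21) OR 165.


Step 1: 93 | 21 = 93
Step 2: 93 | 165 = 253

253


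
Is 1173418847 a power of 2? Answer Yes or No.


0b1000101111100001111001101011111. Multiple bits set => No

No


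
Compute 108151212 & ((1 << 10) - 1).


108151212 & 1023 = 428

428


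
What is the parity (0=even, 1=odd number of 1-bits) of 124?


0b1111100 has 5 ones => parity 1

1


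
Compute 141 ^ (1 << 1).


141 ^ (1 << 1) = 141 ^ 2 = 143

143


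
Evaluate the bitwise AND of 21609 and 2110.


0b101010001101001 & 0b100000111110 = 0b101000 = 40

40


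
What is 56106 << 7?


0b1101101100101010 << 7 = 0b11011011001010100000000 = 7181568

7181568


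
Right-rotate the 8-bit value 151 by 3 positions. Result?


Rotate 0b10010111 right by 3 (8-bit) = 0b11110010 = 242

242


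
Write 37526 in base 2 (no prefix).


37526 = 1001001010010110 in binary

1001001010010110


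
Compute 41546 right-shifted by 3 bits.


0b1010001001001010 >> 3 = 0b1010001001001 = 5193

5193


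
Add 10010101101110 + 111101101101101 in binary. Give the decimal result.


10010101101110 + 111101101101101 = 1010000011011011 = 41179

41179


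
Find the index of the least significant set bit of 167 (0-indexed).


0b10100111. Lowest set bit at position 0

0


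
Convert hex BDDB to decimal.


BDDB hex = 48603 decimal

48603


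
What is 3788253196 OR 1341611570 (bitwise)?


0b11100001110011000010100000001100 | 0b1001111111101110101111000110010 = 0b11101111111111110111111000111110 = 4026498622

4026498622


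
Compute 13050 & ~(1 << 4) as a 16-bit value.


13050 & ~(1 << 4) = 13034

13034


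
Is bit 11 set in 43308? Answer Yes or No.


0b1010100100101100, bit 11 = 1. Yes

Yes


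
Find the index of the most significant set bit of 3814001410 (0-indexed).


0b11100011010101010000101100000010. Highest set bit at position 31

31


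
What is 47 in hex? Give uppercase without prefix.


47 = 2F hex

2F


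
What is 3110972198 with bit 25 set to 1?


3110972198 | (1 << 25) = 3110972198 | 33554432 = 3144526630

3144526630


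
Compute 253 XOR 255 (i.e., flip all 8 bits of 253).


253 ^ 255 = 2

2


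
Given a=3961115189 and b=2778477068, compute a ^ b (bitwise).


3961115189 ^ 2778477068 = 1233510457

1233510457


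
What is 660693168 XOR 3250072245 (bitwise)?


0b100111011000010110000010110000 ^ 0b11000001101110000010101010110101 = 0b11100110110110010100101000000101 = 3872999941

3872999941


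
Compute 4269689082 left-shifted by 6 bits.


0b11111110011111100100100011111010 << 6 = 0b11111110011111100100100011111010000000 = 273260101248

273260101248


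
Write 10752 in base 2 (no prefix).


10752 = 10101000000000 in binary

10101000000000


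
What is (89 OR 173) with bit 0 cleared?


Step 1: 89 | 173 = 253
Step 2: 253 & ~(1 << 0) = 252

252


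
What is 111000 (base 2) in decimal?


111000 in decimal = 56

56


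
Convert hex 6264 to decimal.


6264 hex = 25188 decimal

25188


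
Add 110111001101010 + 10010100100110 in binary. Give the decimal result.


110111001101010 + 10010100100110 = 1001001110010000 = 37776

37776


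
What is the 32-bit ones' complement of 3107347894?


3107347894 ^ 4294967295 = 1187619401

1187619401


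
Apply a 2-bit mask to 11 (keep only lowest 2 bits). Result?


11 & 3 = 3

3


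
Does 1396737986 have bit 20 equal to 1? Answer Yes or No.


0b1010011010000001000011111000010, bit 20 = 0. No

No


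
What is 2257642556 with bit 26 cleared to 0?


2257642556 & ~(1 << 26) = 2190533692

2190533692


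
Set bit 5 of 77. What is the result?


77 | (1 << 5) = 77 | 32 = 109

109


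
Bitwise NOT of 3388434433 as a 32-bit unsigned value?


~0b11001001111101110110100000000001 = 0b110110000010001001011111111110 = 906532862 (32-bit unsigned)

906532862


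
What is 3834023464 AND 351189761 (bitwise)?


0b11100100100001101000111000101000 & 0b10100111011101011101100000001 = 0b100100001101000101000000000 = 75926016

75926016


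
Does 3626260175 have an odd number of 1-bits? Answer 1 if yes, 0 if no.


0b11011000001001000101011011001111 has 16 ones => parity 0

0


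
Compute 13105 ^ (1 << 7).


13105 ^ (1 << 7) = 13105 ^ 128 = 13233

13233


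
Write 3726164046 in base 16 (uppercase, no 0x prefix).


3726164046 = DE18C04E hex

DE18C04E


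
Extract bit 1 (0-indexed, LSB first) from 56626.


0b1101110100110010, position 1 = 1

1


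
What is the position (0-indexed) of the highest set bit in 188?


0b10111100. Highest set bit at position 7

7


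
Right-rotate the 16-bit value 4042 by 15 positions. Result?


Rotate 0b111111001010 right by 15 (16-bit) = 0b1111110010100 = 8084

8084


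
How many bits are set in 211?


0b11010011 has 5 set bits

5


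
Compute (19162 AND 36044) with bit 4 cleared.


Step 1: 19162 & 36044 = 2248
Step 2: 2248 & ~(1 << 4) = 2248

2248


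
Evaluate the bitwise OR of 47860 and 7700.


0b1011101011110100 | 0b1111000010100 = 0b1011111011110100 = 48884

48884


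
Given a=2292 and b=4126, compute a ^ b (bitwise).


2292 ^ 4126 = 6378

6378


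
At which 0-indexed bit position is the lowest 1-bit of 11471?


0b10110011001111. Lowest set bit at position 0

0


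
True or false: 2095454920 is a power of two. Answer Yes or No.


0b1111100111001100001101011001000. Multiple bits set => No

No


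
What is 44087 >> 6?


0b1010110000110111 >> 6 = 0b1010110000 = 688

688


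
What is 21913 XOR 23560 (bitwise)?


0b101010110011001 ^ 0b101110000001000 = 0b100110010001 = 2449

2449


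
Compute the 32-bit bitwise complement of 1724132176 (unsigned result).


~0b1100110110001000010101101010000 = 0b10011001001110111101010010101111 = 2570835119 (32-bit unsigned)

2570835119


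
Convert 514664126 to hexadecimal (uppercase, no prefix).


514664126 = 1EAD26BE hex

1EAD26BE


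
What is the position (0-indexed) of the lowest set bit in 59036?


0b1110011010011100. Lowest set bit at position 2

2


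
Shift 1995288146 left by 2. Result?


0b1110110111011011010111001010010 << 2 = 0b111011011101101101011100101001000 = 7981152584

7981152584


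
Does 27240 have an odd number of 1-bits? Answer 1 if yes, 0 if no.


0b110101001101000 has 7 ones => parity 1

1


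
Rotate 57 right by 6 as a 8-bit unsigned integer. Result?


Rotate 0b111001 right by 6 (8-bit) = 0b11100100 = 228

228


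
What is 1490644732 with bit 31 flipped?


1490644732 ^ (1 << 31) = 1490644732 ^ 2147483648 = 3638128380

3638128380


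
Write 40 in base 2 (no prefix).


40 = 101000 in binary

101000


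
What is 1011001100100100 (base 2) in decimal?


1011001100100100 in decimal = 45860

45860


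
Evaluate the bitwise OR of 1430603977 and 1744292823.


0b1010101010001010100100011001001 | 0b1100111111101111100101111010111 = 0b1110111111101111100101111011111 = 2012728287

2012728287


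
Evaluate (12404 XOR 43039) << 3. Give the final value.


Step 1: 12404 ^ 43039 = 39019
Step 2: 39019 << 3 = 312152

312152


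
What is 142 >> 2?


0b10001110 >> 2 = 0b100011 = 35

35


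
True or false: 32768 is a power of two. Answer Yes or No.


0b1000000000000000. Only one bit set => Yes

Yes


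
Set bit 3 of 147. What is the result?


147 | (1 << 3) = 147 | 8 = 155

155


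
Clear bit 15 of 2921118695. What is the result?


2921118695 & ~(1 << 15) = 2921085927

2921085927


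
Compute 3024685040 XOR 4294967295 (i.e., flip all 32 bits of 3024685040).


3024685040 ^ 4294967295 = 1270282255

1270282255


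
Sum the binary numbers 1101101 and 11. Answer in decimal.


1101101 + 11 = 1110000 = 112

112


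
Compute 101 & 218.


0b1100101 & 0b11011010 = 0b1000000 = 64

64


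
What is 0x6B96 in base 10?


6B96 hex = 27542 decimal

27542


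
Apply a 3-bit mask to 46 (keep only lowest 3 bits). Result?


46 & 7 = 6

6


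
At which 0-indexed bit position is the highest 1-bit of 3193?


0b110001111001. Highest set bit at position 11

11


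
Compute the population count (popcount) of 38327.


0b1001010110110111 has 10 set bits

10


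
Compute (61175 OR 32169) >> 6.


Step 1: 61175 | 32169 = 65535
Step 2: 65535 >> 6 = 1023

1023


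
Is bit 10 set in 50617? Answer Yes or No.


0b1100010110111001, bit 10 = 1. Yes

Yes


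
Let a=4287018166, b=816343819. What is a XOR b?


4287018166 ^ 816343819 = 3475955645

3475955645


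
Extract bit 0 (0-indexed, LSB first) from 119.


0b1110111, position 0 = 1

1


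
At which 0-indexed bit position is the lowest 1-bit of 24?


0b11000. Lowest set bit at position 3

3


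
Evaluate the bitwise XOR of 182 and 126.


0b10110110 ^ 0b1111110 = 0b11001000 = 200

200


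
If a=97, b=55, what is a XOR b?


97 ^ 55 = 86

86


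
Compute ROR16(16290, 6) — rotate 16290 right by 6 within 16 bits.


Rotate 0b11111110100010 right by 6 (16-bit) = 0b1000100011111110 = 35070

35070


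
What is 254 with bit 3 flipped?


254 ^ (1 << 3) = 254 ^ 8 = 246

246


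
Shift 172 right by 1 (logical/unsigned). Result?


0b10101100 >> 1 = 0b1010110 = 86

86


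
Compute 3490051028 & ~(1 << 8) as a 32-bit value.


3490051028 & ~(1 << 8) = 3490050772

3490050772


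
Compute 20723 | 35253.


0b101000011110011 | 0b1000100110110101 = 0b1101100111110111 = 55799

55799
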